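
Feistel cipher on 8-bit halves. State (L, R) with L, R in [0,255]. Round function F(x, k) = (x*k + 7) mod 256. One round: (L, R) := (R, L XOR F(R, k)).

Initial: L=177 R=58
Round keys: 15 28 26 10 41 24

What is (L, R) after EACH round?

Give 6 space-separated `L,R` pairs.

Answer: 58,220 220,45 45,69 69,148 148,254 254,67

Derivation:
Round 1 (k=15): L=58 R=220
Round 2 (k=28): L=220 R=45
Round 3 (k=26): L=45 R=69
Round 4 (k=10): L=69 R=148
Round 5 (k=41): L=148 R=254
Round 6 (k=24): L=254 R=67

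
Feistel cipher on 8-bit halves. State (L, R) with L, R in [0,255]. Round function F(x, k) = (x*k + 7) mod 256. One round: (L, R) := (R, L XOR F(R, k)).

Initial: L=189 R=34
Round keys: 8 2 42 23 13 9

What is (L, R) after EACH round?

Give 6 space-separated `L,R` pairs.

Round 1 (k=8): L=34 R=170
Round 2 (k=2): L=170 R=121
Round 3 (k=42): L=121 R=75
Round 4 (k=23): L=75 R=189
Round 5 (k=13): L=189 R=235
Round 6 (k=9): L=235 R=247

Answer: 34,170 170,121 121,75 75,189 189,235 235,247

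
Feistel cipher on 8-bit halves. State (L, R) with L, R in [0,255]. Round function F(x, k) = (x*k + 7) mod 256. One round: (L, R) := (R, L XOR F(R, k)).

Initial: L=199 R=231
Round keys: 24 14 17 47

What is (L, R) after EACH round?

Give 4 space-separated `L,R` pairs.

Answer: 231,104 104,80 80,63 63,200

Derivation:
Round 1 (k=24): L=231 R=104
Round 2 (k=14): L=104 R=80
Round 3 (k=17): L=80 R=63
Round 4 (k=47): L=63 R=200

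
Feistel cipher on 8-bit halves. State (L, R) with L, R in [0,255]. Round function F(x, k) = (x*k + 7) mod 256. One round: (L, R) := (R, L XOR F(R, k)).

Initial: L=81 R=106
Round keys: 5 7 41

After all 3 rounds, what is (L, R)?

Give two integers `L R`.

Answer: 149 172

Derivation:
Round 1 (k=5): L=106 R=72
Round 2 (k=7): L=72 R=149
Round 3 (k=41): L=149 R=172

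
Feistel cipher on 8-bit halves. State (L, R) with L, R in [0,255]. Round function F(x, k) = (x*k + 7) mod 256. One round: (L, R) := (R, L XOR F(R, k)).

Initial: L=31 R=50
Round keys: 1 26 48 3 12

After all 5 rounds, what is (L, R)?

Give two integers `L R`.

Answer: 235 26

Derivation:
Round 1 (k=1): L=50 R=38
Round 2 (k=26): L=38 R=209
Round 3 (k=48): L=209 R=17
Round 4 (k=3): L=17 R=235
Round 5 (k=12): L=235 R=26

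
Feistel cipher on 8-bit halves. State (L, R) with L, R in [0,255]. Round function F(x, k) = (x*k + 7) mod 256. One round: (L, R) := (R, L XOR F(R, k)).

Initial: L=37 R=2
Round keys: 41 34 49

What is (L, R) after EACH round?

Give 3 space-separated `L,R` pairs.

Answer: 2,124 124,125 125,136

Derivation:
Round 1 (k=41): L=2 R=124
Round 2 (k=34): L=124 R=125
Round 3 (k=49): L=125 R=136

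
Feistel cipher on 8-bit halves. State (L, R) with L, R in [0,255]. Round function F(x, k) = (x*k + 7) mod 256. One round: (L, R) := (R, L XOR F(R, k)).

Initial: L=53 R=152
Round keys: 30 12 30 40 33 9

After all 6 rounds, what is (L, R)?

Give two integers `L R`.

Answer: 4 19

Derivation:
Round 1 (k=30): L=152 R=226
Round 2 (k=12): L=226 R=7
Round 3 (k=30): L=7 R=59
Round 4 (k=40): L=59 R=56
Round 5 (k=33): L=56 R=4
Round 6 (k=9): L=4 R=19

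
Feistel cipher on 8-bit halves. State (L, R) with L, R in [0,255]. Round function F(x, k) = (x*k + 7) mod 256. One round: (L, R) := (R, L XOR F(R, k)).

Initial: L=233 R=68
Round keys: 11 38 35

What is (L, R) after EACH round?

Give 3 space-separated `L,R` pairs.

Answer: 68,26 26,167 167,198

Derivation:
Round 1 (k=11): L=68 R=26
Round 2 (k=38): L=26 R=167
Round 3 (k=35): L=167 R=198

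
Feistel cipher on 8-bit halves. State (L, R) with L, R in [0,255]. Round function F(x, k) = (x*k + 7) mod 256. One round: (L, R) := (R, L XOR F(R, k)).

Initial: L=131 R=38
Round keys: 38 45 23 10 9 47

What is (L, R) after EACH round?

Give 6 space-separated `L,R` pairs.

Answer: 38,40 40,41 41,158 158,26 26,111 111,114

Derivation:
Round 1 (k=38): L=38 R=40
Round 2 (k=45): L=40 R=41
Round 3 (k=23): L=41 R=158
Round 4 (k=10): L=158 R=26
Round 5 (k=9): L=26 R=111
Round 6 (k=47): L=111 R=114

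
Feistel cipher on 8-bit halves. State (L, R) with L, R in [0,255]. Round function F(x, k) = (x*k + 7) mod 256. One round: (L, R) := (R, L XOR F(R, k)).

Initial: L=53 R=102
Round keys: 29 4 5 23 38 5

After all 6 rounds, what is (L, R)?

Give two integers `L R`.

Round 1 (k=29): L=102 R=160
Round 2 (k=4): L=160 R=225
Round 3 (k=5): L=225 R=204
Round 4 (k=23): L=204 R=186
Round 5 (k=38): L=186 R=111
Round 6 (k=5): L=111 R=136

Answer: 111 136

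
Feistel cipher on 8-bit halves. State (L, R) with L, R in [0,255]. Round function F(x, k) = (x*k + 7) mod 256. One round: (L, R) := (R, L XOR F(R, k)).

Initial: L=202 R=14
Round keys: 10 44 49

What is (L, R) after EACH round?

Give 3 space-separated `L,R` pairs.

Round 1 (k=10): L=14 R=89
Round 2 (k=44): L=89 R=93
Round 3 (k=49): L=93 R=141

Answer: 14,89 89,93 93,141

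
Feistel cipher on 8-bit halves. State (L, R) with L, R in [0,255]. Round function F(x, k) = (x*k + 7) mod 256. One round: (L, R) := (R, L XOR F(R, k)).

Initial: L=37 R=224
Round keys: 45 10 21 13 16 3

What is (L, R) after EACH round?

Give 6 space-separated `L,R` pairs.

Answer: 224,66 66,123 123,92 92,200 200,219 219,80

Derivation:
Round 1 (k=45): L=224 R=66
Round 2 (k=10): L=66 R=123
Round 3 (k=21): L=123 R=92
Round 4 (k=13): L=92 R=200
Round 5 (k=16): L=200 R=219
Round 6 (k=3): L=219 R=80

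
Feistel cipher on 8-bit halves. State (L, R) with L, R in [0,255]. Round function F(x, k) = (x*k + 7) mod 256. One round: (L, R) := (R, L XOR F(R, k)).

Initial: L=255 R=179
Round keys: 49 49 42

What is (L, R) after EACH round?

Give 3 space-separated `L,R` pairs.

Round 1 (k=49): L=179 R=181
Round 2 (k=49): L=181 R=31
Round 3 (k=42): L=31 R=168

Answer: 179,181 181,31 31,168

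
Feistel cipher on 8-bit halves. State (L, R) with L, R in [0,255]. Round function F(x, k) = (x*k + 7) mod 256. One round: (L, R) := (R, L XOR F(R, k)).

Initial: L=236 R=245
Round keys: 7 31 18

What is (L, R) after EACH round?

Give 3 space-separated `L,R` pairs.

Round 1 (k=7): L=245 R=86
Round 2 (k=31): L=86 R=132
Round 3 (k=18): L=132 R=25

Answer: 245,86 86,132 132,25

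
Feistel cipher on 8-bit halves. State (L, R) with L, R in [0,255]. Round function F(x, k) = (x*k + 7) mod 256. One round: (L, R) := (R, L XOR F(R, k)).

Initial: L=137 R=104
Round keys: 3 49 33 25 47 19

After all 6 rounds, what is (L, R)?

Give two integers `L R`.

Answer: 153 54

Derivation:
Round 1 (k=3): L=104 R=182
Round 2 (k=49): L=182 R=181
Round 3 (k=33): L=181 R=234
Round 4 (k=25): L=234 R=84
Round 5 (k=47): L=84 R=153
Round 6 (k=19): L=153 R=54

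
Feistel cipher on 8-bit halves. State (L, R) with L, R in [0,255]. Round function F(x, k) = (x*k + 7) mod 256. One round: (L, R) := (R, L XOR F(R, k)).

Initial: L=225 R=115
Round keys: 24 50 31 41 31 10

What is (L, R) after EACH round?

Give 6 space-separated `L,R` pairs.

Answer: 115,46 46,112 112,185 185,216 216,150 150,59

Derivation:
Round 1 (k=24): L=115 R=46
Round 2 (k=50): L=46 R=112
Round 3 (k=31): L=112 R=185
Round 4 (k=41): L=185 R=216
Round 5 (k=31): L=216 R=150
Round 6 (k=10): L=150 R=59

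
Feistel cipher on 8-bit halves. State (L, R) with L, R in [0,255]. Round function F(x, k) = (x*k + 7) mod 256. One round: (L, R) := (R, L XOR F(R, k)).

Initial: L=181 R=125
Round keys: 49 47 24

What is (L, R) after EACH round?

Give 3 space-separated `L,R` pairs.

Round 1 (k=49): L=125 R=65
Round 2 (k=47): L=65 R=139
Round 3 (k=24): L=139 R=78

Answer: 125,65 65,139 139,78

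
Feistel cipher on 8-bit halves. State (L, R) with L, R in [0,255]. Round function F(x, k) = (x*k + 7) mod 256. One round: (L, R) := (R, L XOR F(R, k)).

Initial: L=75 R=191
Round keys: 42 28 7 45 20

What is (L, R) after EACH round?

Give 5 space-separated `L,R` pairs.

Round 1 (k=42): L=191 R=22
Round 2 (k=28): L=22 R=208
Round 3 (k=7): L=208 R=161
Round 4 (k=45): L=161 R=132
Round 5 (k=20): L=132 R=246

Answer: 191,22 22,208 208,161 161,132 132,246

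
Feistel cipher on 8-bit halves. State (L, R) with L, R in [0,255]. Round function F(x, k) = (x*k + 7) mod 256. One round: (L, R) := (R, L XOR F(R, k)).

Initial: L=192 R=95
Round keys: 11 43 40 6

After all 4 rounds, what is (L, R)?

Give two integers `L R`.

Answer: 123 77

Derivation:
Round 1 (k=11): L=95 R=220
Round 2 (k=43): L=220 R=164
Round 3 (k=40): L=164 R=123
Round 4 (k=6): L=123 R=77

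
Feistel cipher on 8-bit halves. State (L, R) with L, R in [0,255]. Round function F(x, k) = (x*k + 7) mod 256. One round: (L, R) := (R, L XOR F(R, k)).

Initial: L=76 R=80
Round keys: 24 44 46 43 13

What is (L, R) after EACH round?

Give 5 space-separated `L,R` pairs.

Answer: 80,203 203,187 187,106 106,110 110,247

Derivation:
Round 1 (k=24): L=80 R=203
Round 2 (k=44): L=203 R=187
Round 3 (k=46): L=187 R=106
Round 4 (k=43): L=106 R=110
Round 5 (k=13): L=110 R=247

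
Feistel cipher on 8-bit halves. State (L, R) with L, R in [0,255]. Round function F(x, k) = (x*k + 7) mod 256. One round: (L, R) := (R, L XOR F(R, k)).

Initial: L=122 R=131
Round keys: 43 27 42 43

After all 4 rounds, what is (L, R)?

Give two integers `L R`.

Answer: 33 28

Derivation:
Round 1 (k=43): L=131 R=114
Round 2 (k=27): L=114 R=142
Round 3 (k=42): L=142 R=33
Round 4 (k=43): L=33 R=28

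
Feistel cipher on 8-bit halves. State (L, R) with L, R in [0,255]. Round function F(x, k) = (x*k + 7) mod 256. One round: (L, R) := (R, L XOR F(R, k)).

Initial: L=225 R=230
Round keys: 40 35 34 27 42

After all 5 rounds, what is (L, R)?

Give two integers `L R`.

Answer: 167 190

Derivation:
Round 1 (k=40): L=230 R=22
Round 2 (k=35): L=22 R=239
Round 3 (k=34): L=239 R=211
Round 4 (k=27): L=211 R=167
Round 5 (k=42): L=167 R=190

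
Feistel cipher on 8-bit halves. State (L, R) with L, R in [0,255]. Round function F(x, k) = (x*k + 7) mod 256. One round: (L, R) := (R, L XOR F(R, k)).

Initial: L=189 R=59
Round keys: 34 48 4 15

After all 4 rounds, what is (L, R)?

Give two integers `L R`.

Round 1 (k=34): L=59 R=96
Round 2 (k=48): L=96 R=60
Round 3 (k=4): L=60 R=151
Round 4 (k=15): L=151 R=220

Answer: 151 220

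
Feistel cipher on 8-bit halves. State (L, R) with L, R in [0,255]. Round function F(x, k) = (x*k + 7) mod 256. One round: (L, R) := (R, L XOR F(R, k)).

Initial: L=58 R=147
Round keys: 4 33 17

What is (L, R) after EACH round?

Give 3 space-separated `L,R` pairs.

Answer: 147,105 105,3 3,83

Derivation:
Round 1 (k=4): L=147 R=105
Round 2 (k=33): L=105 R=3
Round 3 (k=17): L=3 R=83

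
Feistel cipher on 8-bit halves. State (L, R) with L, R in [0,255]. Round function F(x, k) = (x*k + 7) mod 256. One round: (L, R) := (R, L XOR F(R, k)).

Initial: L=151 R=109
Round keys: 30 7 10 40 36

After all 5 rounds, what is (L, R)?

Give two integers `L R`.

Answer: 159 158

Derivation:
Round 1 (k=30): L=109 R=90
Round 2 (k=7): L=90 R=16
Round 3 (k=10): L=16 R=253
Round 4 (k=40): L=253 R=159
Round 5 (k=36): L=159 R=158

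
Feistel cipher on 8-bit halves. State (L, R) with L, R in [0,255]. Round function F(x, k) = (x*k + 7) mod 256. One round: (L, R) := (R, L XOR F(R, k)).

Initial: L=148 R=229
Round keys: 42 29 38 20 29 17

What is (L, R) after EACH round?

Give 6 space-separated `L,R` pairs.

Answer: 229,13 13,101 101,8 8,194 194,9 9,98

Derivation:
Round 1 (k=42): L=229 R=13
Round 2 (k=29): L=13 R=101
Round 3 (k=38): L=101 R=8
Round 4 (k=20): L=8 R=194
Round 5 (k=29): L=194 R=9
Round 6 (k=17): L=9 R=98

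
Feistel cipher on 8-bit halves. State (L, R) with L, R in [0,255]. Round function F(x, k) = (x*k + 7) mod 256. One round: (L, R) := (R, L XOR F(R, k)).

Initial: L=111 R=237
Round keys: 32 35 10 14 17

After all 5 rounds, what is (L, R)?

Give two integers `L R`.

Round 1 (k=32): L=237 R=200
Round 2 (k=35): L=200 R=178
Round 3 (k=10): L=178 R=51
Round 4 (k=14): L=51 R=99
Round 5 (k=17): L=99 R=169

Answer: 99 169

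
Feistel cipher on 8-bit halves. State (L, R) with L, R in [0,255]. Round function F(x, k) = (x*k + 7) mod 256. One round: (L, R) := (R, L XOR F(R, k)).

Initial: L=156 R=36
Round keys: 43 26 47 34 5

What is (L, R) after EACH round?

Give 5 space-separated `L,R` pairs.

Answer: 36,143 143,169 169,129 129,128 128,6

Derivation:
Round 1 (k=43): L=36 R=143
Round 2 (k=26): L=143 R=169
Round 3 (k=47): L=169 R=129
Round 4 (k=34): L=129 R=128
Round 5 (k=5): L=128 R=6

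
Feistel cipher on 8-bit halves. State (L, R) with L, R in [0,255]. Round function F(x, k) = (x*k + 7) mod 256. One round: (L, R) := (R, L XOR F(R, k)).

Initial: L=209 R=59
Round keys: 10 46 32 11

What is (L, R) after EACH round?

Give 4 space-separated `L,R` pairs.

Round 1 (k=10): L=59 R=132
Round 2 (k=46): L=132 R=132
Round 3 (k=32): L=132 R=3
Round 4 (k=11): L=3 R=172

Answer: 59,132 132,132 132,3 3,172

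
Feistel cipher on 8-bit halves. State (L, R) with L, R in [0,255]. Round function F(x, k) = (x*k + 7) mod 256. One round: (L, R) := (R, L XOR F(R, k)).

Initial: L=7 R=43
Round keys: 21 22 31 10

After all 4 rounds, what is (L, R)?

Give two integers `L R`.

Answer: 104 241

Derivation:
Round 1 (k=21): L=43 R=137
Round 2 (k=22): L=137 R=230
Round 3 (k=31): L=230 R=104
Round 4 (k=10): L=104 R=241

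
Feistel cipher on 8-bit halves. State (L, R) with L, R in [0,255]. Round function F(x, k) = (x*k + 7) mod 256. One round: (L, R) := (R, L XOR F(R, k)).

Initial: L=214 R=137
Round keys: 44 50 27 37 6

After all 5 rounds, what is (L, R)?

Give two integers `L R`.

Round 1 (k=44): L=137 R=69
Round 2 (k=50): L=69 R=8
Round 3 (k=27): L=8 R=154
Round 4 (k=37): L=154 R=65
Round 5 (k=6): L=65 R=23

Answer: 65 23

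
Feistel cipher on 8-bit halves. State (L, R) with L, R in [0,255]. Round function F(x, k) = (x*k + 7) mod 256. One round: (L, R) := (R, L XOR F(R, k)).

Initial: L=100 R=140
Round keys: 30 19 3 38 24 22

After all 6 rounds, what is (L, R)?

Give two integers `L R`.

Round 1 (k=30): L=140 R=11
Round 2 (k=19): L=11 R=84
Round 3 (k=3): L=84 R=8
Round 4 (k=38): L=8 R=99
Round 5 (k=24): L=99 R=71
Round 6 (k=22): L=71 R=66

Answer: 71 66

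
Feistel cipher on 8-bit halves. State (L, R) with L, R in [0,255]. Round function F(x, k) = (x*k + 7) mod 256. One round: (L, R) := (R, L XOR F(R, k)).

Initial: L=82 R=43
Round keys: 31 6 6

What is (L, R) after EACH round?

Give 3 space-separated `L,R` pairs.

Answer: 43,110 110,176 176,73

Derivation:
Round 1 (k=31): L=43 R=110
Round 2 (k=6): L=110 R=176
Round 3 (k=6): L=176 R=73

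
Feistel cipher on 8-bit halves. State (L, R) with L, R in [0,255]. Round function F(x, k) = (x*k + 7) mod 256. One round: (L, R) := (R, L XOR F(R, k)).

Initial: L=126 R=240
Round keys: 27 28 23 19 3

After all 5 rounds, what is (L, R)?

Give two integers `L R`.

Round 1 (k=27): L=240 R=41
Round 2 (k=28): L=41 R=115
Round 3 (k=23): L=115 R=117
Round 4 (k=19): L=117 R=197
Round 5 (k=3): L=197 R=35

Answer: 197 35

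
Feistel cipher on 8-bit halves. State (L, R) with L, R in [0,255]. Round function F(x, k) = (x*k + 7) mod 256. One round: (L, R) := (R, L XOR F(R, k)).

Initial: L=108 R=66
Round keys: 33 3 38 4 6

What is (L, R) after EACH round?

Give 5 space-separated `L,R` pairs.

Answer: 66,229 229,244 244,218 218,155 155,115

Derivation:
Round 1 (k=33): L=66 R=229
Round 2 (k=3): L=229 R=244
Round 3 (k=38): L=244 R=218
Round 4 (k=4): L=218 R=155
Round 5 (k=6): L=155 R=115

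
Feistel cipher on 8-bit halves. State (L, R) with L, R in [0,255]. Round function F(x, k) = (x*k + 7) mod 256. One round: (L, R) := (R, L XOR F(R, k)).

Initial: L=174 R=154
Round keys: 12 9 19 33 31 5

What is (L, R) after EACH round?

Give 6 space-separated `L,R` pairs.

Round 1 (k=12): L=154 R=145
Round 2 (k=9): L=145 R=186
Round 3 (k=19): L=186 R=68
Round 4 (k=33): L=68 R=113
Round 5 (k=31): L=113 R=242
Round 6 (k=5): L=242 R=176

Answer: 154,145 145,186 186,68 68,113 113,242 242,176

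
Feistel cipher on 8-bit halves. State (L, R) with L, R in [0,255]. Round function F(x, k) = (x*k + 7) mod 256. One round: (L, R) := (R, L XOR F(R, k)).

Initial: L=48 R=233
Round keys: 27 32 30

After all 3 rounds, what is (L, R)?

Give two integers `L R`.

Round 1 (k=27): L=233 R=170
Round 2 (k=32): L=170 R=174
Round 3 (k=30): L=174 R=193

Answer: 174 193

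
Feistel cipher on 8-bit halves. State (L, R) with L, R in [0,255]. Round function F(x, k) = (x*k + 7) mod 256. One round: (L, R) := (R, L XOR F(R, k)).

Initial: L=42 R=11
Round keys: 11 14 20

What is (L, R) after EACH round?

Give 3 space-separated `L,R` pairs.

Round 1 (k=11): L=11 R=170
Round 2 (k=14): L=170 R=88
Round 3 (k=20): L=88 R=77

Answer: 11,170 170,88 88,77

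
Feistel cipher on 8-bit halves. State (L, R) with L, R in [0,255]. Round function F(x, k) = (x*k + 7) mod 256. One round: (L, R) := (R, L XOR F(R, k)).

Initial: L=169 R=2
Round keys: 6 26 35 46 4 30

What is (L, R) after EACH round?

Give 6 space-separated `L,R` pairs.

Round 1 (k=6): L=2 R=186
Round 2 (k=26): L=186 R=233
Round 3 (k=35): L=233 R=88
Round 4 (k=46): L=88 R=62
Round 5 (k=4): L=62 R=167
Round 6 (k=30): L=167 R=167

Answer: 2,186 186,233 233,88 88,62 62,167 167,167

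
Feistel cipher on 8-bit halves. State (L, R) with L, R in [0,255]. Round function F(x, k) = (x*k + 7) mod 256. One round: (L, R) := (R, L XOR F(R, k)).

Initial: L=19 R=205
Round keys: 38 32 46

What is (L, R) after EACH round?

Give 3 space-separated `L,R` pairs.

Round 1 (k=38): L=205 R=102
Round 2 (k=32): L=102 R=10
Round 3 (k=46): L=10 R=181

Answer: 205,102 102,10 10,181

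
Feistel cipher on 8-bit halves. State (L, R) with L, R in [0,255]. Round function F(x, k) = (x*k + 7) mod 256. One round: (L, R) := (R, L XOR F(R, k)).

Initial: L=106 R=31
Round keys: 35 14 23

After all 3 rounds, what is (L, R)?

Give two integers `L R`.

Round 1 (k=35): L=31 R=46
Round 2 (k=14): L=46 R=148
Round 3 (k=23): L=148 R=125

Answer: 148 125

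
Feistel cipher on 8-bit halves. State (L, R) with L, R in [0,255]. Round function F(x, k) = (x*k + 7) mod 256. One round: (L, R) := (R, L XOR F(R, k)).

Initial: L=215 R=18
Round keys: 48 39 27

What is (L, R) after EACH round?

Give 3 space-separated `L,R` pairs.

Round 1 (k=48): L=18 R=176
Round 2 (k=39): L=176 R=197
Round 3 (k=27): L=197 R=126

Answer: 18,176 176,197 197,126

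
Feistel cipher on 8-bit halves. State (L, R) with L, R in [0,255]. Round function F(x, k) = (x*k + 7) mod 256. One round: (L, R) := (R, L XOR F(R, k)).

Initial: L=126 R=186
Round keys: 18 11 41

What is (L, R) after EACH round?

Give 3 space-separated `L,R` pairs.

Round 1 (k=18): L=186 R=101
Round 2 (k=11): L=101 R=228
Round 3 (k=41): L=228 R=238

Answer: 186,101 101,228 228,238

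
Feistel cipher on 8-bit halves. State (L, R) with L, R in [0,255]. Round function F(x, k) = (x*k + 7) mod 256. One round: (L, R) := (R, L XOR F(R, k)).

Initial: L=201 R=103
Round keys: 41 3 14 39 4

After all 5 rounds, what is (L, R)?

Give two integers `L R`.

Answer: 202 113

Derivation:
Round 1 (k=41): L=103 R=79
Round 2 (k=3): L=79 R=147
Round 3 (k=14): L=147 R=94
Round 4 (k=39): L=94 R=202
Round 5 (k=4): L=202 R=113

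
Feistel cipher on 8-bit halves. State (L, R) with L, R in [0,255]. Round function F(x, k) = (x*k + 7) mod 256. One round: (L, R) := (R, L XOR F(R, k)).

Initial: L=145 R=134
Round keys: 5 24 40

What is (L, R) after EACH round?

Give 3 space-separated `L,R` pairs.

Answer: 134,52 52,97 97,27

Derivation:
Round 1 (k=5): L=134 R=52
Round 2 (k=24): L=52 R=97
Round 3 (k=40): L=97 R=27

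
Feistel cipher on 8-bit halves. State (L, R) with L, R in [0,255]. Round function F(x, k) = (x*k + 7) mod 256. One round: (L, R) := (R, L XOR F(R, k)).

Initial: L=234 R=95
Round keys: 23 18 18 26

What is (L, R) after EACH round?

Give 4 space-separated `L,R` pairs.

Round 1 (k=23): L=95 R=122
Round 2 (k=18): L=122 R=196
Round 3 (k=18): L=196 R=181
Round 4 (k=26): L=181 R=173

Answer: 95,122 122,196 196,181 181,173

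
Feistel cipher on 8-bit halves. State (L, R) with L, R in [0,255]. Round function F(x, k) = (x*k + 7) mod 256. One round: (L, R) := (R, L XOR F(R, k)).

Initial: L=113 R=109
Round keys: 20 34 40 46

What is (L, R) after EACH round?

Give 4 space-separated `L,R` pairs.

Round 1 (k=20): L=109 R=250
Round 2 (k=34): L=250 R=86
Round 3 (k=40): L=86 R=141
Round 4 (k=46): L=141 R=11

Answer: 109,250 250,86 86,141 141,11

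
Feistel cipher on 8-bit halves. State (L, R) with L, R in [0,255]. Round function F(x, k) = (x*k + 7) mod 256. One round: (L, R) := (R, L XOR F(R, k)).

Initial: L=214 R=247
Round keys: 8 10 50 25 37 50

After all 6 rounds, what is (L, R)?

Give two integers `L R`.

Answer: 208 64

Derivation:
Round 1 (k=8): L=247 R=105
Round 2 (k=10): L=105 R=214
Round 3 (k=50): L=214 R=186
Round 4 (k=25): L=186 R=231
Round 5 (k=37): L=231 R=208
Round 6 (k=50): L=208 R=64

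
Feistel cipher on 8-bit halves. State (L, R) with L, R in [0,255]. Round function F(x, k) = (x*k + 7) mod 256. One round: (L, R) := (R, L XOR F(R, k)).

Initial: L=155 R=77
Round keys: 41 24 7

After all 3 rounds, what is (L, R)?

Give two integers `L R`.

Answer: 226 242

Derivation:
Round 1 (k=41): L=77 R=199
Round 2 (k=24): L=199 R=226
Round 3 (k=7): L=226 R=242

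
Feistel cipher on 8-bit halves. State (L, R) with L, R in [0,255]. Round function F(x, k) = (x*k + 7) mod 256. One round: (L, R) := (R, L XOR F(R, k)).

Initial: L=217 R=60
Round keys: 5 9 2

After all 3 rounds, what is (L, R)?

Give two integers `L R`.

Round 1 (k=5): L=60 R=234
Round 2 (k=9): L=234 R=125
Round 3 (k=2): L=125 R=235

Answer: 125 235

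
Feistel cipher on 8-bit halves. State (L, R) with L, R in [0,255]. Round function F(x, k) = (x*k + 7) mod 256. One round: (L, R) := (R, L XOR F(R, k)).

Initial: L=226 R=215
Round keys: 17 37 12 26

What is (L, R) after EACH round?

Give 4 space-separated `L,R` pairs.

Round 1 (k=17): L=215 R=172
Round 2 (k=37): L=172 R=52
Round 3 (k=12): L=52 R=219
Round 4 (k=26): L=219 R=113

Answer: 215,172 172,52 52,219 219,113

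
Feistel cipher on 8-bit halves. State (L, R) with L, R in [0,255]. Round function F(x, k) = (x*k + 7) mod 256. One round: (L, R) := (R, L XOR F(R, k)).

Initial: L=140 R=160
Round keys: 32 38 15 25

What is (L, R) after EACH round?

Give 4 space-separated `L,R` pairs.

Answer: 160,139 139,9 9,5 5,141

Derivation:
Round 1 (k=32): L=160 R=139
Round 2 (k=38): L=139 R=9
Round 3 (k=15): L=9 R=5
Round 4 (k=25): L=5 R=141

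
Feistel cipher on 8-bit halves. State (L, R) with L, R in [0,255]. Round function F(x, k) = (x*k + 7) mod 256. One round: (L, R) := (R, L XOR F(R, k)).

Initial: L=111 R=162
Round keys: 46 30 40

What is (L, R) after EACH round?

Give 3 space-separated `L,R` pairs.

Answer: 162,76 76,77 77,67

Derivation:
Round 1 (k=46): L=162 R=76
Round 2 (k=30): L=76 R=77
Round 3 (k=40): L=77 R=67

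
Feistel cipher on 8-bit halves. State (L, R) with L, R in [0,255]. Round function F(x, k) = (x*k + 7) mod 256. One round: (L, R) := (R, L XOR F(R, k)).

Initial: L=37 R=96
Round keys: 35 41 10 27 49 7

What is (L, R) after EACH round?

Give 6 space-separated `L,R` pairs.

Answer: 96,2 2,57 57,67 67,33 33,27 27,229

Derivation:
Round 1 (k=35): L=96 R=2
Round 2 (k=41): L=2 R=57
Round 3 (k=10): L=57 R=67
Round 4 (k=27): L=67 R=33
Round 5 (k=49): L=33 R=27
Round 6 (k=7): L=27 R=229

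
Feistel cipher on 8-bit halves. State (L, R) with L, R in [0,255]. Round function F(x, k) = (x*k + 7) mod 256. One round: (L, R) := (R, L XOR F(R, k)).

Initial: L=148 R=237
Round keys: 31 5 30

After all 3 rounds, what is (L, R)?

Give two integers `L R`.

Round 1 (k=31): L=237 R=46
Round 2 (k=5): L=46 R=0
Round 3 (k=30): L=0 R=41

Answer: 0 41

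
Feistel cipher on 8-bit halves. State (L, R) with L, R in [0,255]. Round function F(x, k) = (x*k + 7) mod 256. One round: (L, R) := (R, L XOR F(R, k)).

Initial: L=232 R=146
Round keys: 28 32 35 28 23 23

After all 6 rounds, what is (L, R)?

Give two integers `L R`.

Answer: 144 97

Derivation:
Round 1 (k=28): L=146 R=23
Round 2 (k=32): L=23 R=117
Round 3 (k=35): L=117 R=17
Round 4 (k=28): L=17 R=150
Round 5 (k=23): L=150 R=144
Round 6 (k=23): L=144 R=97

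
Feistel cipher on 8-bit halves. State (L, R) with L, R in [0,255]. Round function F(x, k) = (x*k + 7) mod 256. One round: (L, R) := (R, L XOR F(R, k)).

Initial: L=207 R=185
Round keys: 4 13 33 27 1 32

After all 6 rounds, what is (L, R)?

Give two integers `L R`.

Answer: 6 67

Derivation:
Round 1 (k=4): L=185 R=36
Round 2 (k=13): L=36 R=98
Round 3 (k=33): L=98 R=141
Round 4 (k=27): L=141 R=132
Round 5 (k=1): L=132 R=6
Round 6 (k=32): L=6 R=67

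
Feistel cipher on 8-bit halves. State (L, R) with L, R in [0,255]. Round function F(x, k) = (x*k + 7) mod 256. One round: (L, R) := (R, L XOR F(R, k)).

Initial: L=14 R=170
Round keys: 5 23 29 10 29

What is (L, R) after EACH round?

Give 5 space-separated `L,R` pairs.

Round 1 (k=5): L=170 R=87
Round 2 (k=23): L=87 R=114
Round 3 (k=29): L=114 R=166
Round 4 (k=10): L=166 R=241
Round 5 (k=29): L=241 R=242

Answer: 170,87 87,114 114,166 166,241 241,242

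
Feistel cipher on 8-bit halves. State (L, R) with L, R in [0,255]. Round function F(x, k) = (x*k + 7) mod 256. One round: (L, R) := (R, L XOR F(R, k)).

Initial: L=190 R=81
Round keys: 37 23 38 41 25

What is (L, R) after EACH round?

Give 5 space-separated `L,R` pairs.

Answer: 81,2 2,100 100,221 221,8 8,18

Derivation:
Round 1 (k=37): L=81 R=2
Round 2 (k=23): L=2 R=100
Round 3 (k=38): L=100 R=221
Round 4 (k=41): L=221 R=8
Round 5 (k=25): L=8 R=18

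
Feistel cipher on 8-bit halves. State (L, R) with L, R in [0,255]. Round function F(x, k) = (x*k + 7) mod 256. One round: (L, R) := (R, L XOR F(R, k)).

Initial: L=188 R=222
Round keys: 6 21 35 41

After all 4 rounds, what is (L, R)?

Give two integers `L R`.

Answer: 84 191

Derivation:
Round 1 (k=6): L=222 R=135
Round 2 (k=21): L=135 R=196
Round 3 (k=35): L=196 R=84
Round 4 (k=41): L=84 R=191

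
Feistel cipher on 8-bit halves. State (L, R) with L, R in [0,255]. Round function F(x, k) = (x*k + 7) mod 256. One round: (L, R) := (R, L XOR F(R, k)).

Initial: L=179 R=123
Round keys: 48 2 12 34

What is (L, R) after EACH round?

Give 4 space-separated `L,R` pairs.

Round 1 (k=48): L=123 R=164
Round 2 (k=2): L=164 R=52
Round 3 (k=12): L=52 R=211
Round 4 (k=34): L=211 R=57

Answer: 123,164 164,52 52,211 211,57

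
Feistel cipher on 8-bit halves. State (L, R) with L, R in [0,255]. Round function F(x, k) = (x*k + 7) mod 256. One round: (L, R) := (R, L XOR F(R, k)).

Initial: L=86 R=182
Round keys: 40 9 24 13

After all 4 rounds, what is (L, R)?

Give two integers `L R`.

Answer: 182 195

Derivation:
Round 1 (k=40): L=182 R=33
Round 2 (k=9): L=33 R=134
Round 3 (k=24): L=134 R=182
Round 4 (k=13): L=182 R=195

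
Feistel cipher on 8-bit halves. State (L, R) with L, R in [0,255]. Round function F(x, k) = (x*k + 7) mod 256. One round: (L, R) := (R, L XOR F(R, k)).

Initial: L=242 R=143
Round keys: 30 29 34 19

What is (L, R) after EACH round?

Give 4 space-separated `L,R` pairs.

Answer: 143,59 59,57 57,162 162,52

Derivation:
Round 1 (k=30): L=143 R=59
Round 2 (k=29): L=59 R=57
Round 3 (k=34): L=57 R=162
Round 4 (k=19): L=162 R=52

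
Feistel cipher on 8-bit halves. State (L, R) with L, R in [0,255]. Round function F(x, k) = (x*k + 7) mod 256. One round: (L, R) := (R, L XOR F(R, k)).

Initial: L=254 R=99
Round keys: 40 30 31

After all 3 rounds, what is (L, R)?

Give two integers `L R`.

Answer: 70 0

Derivation:
Round 1 (k=40): L=99 R=129
Round 2 (k=30): L=129 R=70
Round 3 (k=31): L=70 R=0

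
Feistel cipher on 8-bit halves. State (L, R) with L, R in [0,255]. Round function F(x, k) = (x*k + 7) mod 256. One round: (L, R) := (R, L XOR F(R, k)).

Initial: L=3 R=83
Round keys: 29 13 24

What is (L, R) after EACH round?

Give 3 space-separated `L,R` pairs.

Round 1 (k=29): L=83 R=109
Round 2 (k=13): L=109 R=195
Round 3 (k=24): L=195 R=34

Answer: 83,109 109,195 195,34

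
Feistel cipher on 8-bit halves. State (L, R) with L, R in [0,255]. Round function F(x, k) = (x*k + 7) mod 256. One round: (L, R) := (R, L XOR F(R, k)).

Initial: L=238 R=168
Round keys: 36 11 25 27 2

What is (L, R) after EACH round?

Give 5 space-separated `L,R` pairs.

Round 1 (k=36): L=168 R=73
Round 2 (k=11): L=73 R=130
Round 3 (k=25): L=130 R=240
Round 4 (k=27): L=240 R=213
Round 5 (k=2): L=213 R=65

Answer: 168,73 73,130 130,240 240,213 213,65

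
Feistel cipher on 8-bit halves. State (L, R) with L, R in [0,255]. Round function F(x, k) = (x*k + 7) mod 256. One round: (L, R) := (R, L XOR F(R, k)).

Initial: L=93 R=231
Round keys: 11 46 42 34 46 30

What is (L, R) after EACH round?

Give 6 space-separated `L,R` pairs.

Answer: 231,169 169,130 130,242 242,169 169,151 151,16

Derivation:
Round 1 (k=11): L=231 R=169
Round 2 (k=46): L=169 R=130
Round 3 (k=42): L=130 R=242
Round 4 (k=34): L=242 R=169
Round 5 (k=46): L=169 R=151
Round 6 (k=30): L=151 R=16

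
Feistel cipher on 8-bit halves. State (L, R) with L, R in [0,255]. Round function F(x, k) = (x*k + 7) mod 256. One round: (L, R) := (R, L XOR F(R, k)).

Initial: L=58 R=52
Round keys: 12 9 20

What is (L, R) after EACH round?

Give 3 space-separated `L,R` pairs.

Round 1 (k=12): L=52 R=77
Round 2 (k=9): L=77 R=136
Round 3 (k=20): L=136 R=234

Answer: 52,77 77,136 136,234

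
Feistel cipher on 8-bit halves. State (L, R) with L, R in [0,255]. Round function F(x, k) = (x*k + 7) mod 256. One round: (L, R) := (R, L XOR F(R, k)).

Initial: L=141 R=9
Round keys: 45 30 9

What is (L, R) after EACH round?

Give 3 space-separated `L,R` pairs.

Answer: 9,17 17,12 12,98

Derivation:
Round 1 (k=45): L=9 R=17
Round 2 (k=30): L=17 R=12
Round 3 (k=9): L=12 R=98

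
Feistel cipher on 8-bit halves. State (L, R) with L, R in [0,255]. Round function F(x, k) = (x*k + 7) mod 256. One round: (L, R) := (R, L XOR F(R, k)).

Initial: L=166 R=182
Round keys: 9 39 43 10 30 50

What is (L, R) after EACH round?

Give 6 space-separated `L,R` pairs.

Round 1 (k=9): L=182 R=203
Round 2 (k=39): L=203 R=66
Round 3 (k=43): L=66 R=214
Round 4 (k=10): L=214 R=33
Round 5 (k=30): L=33 R=51
Round 6 (k=50): L=51 R=220

Answer: 182,203 203,66 66,214 214,33 33,51 51,220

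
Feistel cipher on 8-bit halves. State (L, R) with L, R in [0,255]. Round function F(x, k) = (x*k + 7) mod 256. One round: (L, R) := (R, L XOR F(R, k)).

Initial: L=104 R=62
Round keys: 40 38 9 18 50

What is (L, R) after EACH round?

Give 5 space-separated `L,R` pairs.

Round 1 (k=40): L=62 R=223
Round 2 (k=38): L=223 R=31
Round 3 (k=9): L=31 R=193
Round 4 (k=18): L=193 R=134
Round 5 (k=50): L=134 R=242

Answer: 62,223 223,31 31,193 193,134 134,242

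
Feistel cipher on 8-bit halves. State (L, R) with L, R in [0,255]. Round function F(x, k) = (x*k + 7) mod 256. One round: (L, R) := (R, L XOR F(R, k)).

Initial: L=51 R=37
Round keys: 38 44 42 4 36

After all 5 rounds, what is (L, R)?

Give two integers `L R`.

Answer: 17 182

Derivation:
Round 1 (k=38): L=37 R=182
Round 2 (k=44): L=182 R=106
Round 3 (k=42): L=106 R=221
Round 4 (k=4): L=221 R=17
Round 5 (k=36): L=17 R=182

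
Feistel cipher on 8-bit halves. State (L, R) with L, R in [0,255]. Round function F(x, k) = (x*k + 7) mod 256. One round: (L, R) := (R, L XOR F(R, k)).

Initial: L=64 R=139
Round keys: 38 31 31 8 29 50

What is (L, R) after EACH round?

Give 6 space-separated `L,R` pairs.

Answer: 139,233 233,181 181,27 27,106 106,18 18,225

Derivation:
Round 1 (k=38): L=139 R=233
Round 2 (k=31): L=233 R=181
Round 3 (k=31): L=181 R=27
Round 4 (k=8): L=27 R=106
Round 5 (k=29): L=106 R=18
Round 6 (k=50): L=18 R=225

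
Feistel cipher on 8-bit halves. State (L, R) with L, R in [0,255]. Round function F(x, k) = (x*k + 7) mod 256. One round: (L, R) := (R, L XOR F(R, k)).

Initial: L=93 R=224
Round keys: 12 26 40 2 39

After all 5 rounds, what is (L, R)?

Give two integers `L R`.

Answer: 26 152

Derivation:
Round 1 (k=12): L=224 R=218
Round 2 (k=26): L=218 R=203
Round 3 (k=40): L=203 R=101
Round 4 (k=2): L=101 R=26
Round 5 (k=39): L=26 R=152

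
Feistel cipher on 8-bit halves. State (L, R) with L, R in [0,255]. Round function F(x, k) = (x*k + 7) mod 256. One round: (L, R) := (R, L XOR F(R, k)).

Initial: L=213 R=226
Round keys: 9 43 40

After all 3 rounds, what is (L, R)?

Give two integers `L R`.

Round 1 (k=9): L=226 R=44
Round 2 (k=43): L=44 R=137
Round 3 (k=40): L=137 R=67

Answer: 137 67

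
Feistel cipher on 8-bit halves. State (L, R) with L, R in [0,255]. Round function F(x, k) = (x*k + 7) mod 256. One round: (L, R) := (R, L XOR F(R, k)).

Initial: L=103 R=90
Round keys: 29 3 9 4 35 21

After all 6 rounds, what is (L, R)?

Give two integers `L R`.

Answer: 207 110

Derivation:
Round 1 (k=29): L=90 R=94
Round 2 (k=3): L=94 R=123
Round 3 (k=9): L=123 R=4
Round 4 (k=4): L=4 R=108
Round 5 (k=35): L=108 R=207
Round 6 (k=21): L=207 R=110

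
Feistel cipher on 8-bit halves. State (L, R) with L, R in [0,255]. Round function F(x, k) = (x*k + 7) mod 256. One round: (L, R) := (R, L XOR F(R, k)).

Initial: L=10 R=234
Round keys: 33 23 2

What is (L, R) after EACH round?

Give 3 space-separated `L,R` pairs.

Round 1 (k=33): L=234 R=59
Round 2 (k=23): L=59 R=190
Round 3 (k=2): L=190 R=184

Answer: 234,59 59,190 190,184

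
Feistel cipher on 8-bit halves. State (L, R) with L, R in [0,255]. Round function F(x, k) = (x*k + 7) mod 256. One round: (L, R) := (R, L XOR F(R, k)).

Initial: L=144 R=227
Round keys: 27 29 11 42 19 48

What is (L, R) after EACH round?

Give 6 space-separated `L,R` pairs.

Answer: 227,104 104,44 44,131 131,169 169,17 17,158

Derivation:
Round 1 (k=27): L=227 R=104
Round 2 (k=29): L=104 R=44
Round 3 (k=11): L=44 R=131
Round 4 (k=42): L=131 R=169
Round 5 (k=19): L=169 R=17
Round 6 (k=48): L=17 R=158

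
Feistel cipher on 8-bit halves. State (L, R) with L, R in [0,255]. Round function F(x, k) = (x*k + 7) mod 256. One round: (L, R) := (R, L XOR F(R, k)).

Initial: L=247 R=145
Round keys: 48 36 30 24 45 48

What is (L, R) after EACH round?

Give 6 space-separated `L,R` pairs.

Round 1 (k=48): L=145 R=192
Round 2 (k=36): L=192 R=150
Round 3 (k=30): L=150 R=91
Round 4 (k=24): L=91 R=25
Round 5 (k=45): L=25 R=55
Round 6 (k=48): L=55 R=78

Answer: 145,192 192,150 150,91 91,25 25,55 55,78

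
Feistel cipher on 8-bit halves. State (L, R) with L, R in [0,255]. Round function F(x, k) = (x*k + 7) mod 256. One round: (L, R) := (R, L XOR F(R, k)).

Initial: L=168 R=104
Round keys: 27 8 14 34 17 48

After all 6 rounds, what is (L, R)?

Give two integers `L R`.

Answer: 133 35

Derivation:
Round 1 (k=27): L=104 R=87
Round 2 (k=8): L=87 R=215
Round 3 (k=14): L=215 R=158
Round 4 (k=34): L=158 R=212
Round 5 (k=17): L=212 R=133
Round 6 (k=48): L=133 R=35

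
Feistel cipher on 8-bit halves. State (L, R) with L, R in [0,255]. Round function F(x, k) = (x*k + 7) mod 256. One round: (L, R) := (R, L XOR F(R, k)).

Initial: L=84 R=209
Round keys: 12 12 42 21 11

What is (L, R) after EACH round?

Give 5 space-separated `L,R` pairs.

Round 1 (k=12): L=209 R=135
Round 2 (k=12): L=135 R=138
Round 3 (k=42): L=138 R=44
Round 4 (k=21): L=44 R=41
Round 5 (k=11): L=41 R=230

Answer: 209,135 135,138 138,44 44,41 41,230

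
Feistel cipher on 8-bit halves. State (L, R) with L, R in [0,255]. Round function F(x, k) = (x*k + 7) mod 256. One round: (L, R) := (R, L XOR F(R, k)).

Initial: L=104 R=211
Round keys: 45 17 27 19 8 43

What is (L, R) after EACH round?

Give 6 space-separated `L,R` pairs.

Round 1 (k=45): L=211 R=118
Round 2 (k=17): L=118 R=14
Round 3 (k=27): L=14 R=247
Round 4 (k=19): L=247 R=82
Round 5 (k=8): L=82 R=96
Round 6 (k=43): L=96 R=117

Answer: 211,118 118,14 14,247 247,82 82,96 96,117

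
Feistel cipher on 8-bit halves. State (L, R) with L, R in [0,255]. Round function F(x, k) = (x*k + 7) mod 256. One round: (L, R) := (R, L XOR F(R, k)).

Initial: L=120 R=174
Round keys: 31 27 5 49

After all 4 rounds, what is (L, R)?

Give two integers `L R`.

Answer: 194 197

Derivation:
Round 1 (k=31): L=174 R=97
Round 2 (k=27): L=97 R=236
Round 3 (k=5): L=236 R=194
Round 4 (k=49): L=194 R=197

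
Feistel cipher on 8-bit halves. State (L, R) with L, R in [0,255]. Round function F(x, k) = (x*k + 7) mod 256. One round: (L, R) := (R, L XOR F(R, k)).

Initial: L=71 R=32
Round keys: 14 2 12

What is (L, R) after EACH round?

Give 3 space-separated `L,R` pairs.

Round 1 (k=14): L=32 R=128
Round 2 (k=2): L=128 R=39
Round 3 (k=12): L=39 R=91

Answer: 32,128 128,39 39,91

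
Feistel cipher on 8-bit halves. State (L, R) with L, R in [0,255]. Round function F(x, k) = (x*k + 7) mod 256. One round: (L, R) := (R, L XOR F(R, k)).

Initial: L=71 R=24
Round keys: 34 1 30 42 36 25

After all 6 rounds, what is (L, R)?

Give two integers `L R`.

Answer: 134 147

Derivation:
Round 1 (k=34): L=24 R=112
Round 2 (k=1): L=112 R=111
Round 3 (k=30): L=111 R=121
Round 4 (k=42): L=121 R=142
Round 5 (k=36): L=142 R=134
Round 6 (k=25): L=134 R=147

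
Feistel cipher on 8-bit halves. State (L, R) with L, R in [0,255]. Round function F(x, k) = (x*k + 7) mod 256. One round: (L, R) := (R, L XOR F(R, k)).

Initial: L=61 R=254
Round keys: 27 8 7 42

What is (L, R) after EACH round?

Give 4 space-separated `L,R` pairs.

Round 1 (k=27): L=254 R=236
Round 2 (k=8): L=236 R=153
Round 3 (k=7): L=153 R=218
Round 4 (k=42): L=218 R=82

Answer: 254,236 236,153 153,218 218,82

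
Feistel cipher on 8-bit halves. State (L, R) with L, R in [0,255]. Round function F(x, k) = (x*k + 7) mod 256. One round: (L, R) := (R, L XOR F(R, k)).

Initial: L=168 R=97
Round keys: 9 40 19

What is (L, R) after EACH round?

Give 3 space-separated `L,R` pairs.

Answer: 97,216 216,166 166,129

Derivation:
Round 1 (k=9): L=97 R=216
Round 2 (k=40): L=216 R=166
Round 3 (k=19): L=166 R=129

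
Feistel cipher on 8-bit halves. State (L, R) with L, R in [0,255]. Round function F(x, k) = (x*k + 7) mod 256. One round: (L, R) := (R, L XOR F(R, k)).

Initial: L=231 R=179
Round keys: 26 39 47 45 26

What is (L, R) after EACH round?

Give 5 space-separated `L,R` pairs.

Round 1 (k=26): L=179 R=210
Round 2 (k=39): L=210 R=182
Round 3 (k=47): L=182 R=163
Round 4 (k=45): L=163 R=24
Round 5 (k=26): L=24 R=212

Answer: 179,210 210,182 182,163 163,24 24,212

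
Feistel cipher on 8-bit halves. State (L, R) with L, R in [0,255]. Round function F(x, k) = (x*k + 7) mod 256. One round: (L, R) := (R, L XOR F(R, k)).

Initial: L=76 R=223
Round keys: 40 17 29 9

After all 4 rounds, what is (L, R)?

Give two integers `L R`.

Round 1 (k=40): L=223 R=147
Round 2 (k=17): L=147 R=21
Round 3 (k=29): L=21 R=251
Round 4 (k=9): L=251 R=207

Answer: 251 207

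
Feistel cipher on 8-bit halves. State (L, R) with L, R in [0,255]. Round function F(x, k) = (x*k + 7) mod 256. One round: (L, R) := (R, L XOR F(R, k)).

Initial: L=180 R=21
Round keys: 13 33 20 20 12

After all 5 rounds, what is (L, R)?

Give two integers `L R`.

Answer: 165 144

Derivation:
Round 1 (k=13): L=21 R=172
Round 2 (k=33): L=172 R=38
Round 3 (k=20): L=38 R=83
Round 4 (k=20): L=83 R=165
Round 5 (k=12): L=165 R=144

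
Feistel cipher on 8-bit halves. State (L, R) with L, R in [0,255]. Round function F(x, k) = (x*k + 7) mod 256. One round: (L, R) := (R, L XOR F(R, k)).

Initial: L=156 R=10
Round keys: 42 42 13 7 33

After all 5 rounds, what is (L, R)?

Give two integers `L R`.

Answer: 93 81

Derivation:
Round 1 (k=42): L=10 R=55
Round 2 (k=42): L=55 R=7
Round 3 (k=13): L=7 R=85
Round 4 (k=7): L=85 R=93
Round 5 (k=33): L=93 R=81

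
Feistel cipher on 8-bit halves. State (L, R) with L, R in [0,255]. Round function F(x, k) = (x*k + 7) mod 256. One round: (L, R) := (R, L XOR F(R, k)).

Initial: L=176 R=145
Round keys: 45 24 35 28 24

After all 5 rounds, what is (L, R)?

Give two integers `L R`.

Answer: 69 98

Derivation:
Round 1 (k=45): L=145 R=52
Round 2 (k=24): L=52 R=118
Round 3 (k=35): L=118 R=29
Round 4 (k=28): L=29 R=69
Round 5 (k=24): L=69 R=98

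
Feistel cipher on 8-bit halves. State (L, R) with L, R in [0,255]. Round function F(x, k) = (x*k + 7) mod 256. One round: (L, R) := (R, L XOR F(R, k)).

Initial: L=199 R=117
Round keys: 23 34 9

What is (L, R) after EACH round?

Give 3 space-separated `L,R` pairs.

Round 1 (k=23): L=117 R=77
Round 2 (k=34): L=77 R=52
Round 3 (k=9): L=52 R=150

Answer: 117,77 77,52 52,150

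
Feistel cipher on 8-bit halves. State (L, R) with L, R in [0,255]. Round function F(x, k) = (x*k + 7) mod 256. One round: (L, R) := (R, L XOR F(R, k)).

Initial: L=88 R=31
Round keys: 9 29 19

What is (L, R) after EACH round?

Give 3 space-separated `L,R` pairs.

Round 1 (k=9): L=31 R=70
Round 2 (k=29): L=70 R=234
Round 3 (k=19): L=234 R=35

Answer: 31,70 70,234 234,35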